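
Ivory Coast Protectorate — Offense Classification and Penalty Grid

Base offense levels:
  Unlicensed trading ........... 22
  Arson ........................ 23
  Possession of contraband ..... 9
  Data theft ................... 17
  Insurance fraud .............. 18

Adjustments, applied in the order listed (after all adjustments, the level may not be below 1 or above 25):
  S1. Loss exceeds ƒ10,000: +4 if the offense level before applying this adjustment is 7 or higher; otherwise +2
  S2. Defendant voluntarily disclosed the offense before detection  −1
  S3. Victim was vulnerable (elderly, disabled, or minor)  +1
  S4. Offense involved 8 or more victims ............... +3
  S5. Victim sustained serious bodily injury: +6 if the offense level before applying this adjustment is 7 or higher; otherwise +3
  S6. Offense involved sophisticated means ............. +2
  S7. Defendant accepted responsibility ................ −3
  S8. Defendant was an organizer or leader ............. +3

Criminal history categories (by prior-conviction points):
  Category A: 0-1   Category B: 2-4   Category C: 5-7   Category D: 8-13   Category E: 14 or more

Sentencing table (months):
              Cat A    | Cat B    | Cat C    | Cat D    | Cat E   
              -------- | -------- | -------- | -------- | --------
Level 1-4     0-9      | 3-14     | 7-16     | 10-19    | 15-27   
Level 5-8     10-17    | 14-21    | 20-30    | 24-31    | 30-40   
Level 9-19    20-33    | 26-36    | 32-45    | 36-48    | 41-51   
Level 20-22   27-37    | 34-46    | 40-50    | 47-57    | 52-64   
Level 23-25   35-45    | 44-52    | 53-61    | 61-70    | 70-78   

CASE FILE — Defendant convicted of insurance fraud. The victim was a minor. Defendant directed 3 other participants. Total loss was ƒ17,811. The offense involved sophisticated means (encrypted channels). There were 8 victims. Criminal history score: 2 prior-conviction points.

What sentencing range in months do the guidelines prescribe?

Base offense level for insurance fraud: 18.
S1 applies (level before this adjustment is 18 ≥ 7, so +4): 18 + 4 = 22.
S2 does not apply.
S3 applies: 22 + 1 = 23.
S4 applies: 23 + 3 = 26.
S5 does not apply.
S6 applies: 26 + 2 = 28.
S8 applies: 28 + 3 = 31.
Level 31 exceeds the maximum of 25; capped at 25.
Final offense level: 25.
Criminal history: 2 prior points → Category B (2-4).
Level 25 falls in the 23-25 band.
Grid: Level 23-25 × Category B = 44-52 months.

44-52 months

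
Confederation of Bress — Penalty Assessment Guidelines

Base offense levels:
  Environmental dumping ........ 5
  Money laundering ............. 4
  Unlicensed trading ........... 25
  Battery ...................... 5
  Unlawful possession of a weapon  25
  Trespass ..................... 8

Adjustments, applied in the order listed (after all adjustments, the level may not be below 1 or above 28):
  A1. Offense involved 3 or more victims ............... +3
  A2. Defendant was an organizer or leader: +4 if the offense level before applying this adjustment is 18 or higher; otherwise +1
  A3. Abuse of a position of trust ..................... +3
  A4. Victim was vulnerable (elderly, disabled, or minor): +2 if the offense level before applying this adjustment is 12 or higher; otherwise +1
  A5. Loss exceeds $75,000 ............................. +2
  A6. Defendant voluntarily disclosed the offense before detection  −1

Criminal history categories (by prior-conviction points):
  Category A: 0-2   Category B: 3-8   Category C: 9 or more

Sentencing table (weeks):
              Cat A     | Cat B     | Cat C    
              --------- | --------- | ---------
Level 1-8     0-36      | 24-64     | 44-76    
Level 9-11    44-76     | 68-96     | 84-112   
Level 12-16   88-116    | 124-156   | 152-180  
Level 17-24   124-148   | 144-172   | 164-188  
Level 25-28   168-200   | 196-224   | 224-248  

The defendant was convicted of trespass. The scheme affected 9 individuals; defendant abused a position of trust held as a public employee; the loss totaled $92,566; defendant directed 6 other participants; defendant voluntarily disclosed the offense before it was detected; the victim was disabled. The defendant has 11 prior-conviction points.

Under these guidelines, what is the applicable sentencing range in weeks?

Base offense level for trespass: 8.
A1 applies: 8 + 3 = 11.
A2 applies (level before this adjustment is 11 < 18, so +1): 11 + 1 = 12.
A3 applies: 12 + 3 = 15.
A4 applies (level before this adjustment is 15 ≥ 12, so +2): 15 + 2 = 17.
A5 applies: 17 + 2 = 19.
A6 applies: 19 − 1 = 18.
Final offense level: 18.
Criminal history: 11 prior points → Category C (9+).
Level 18 falls in the 17-24 band.
Grid: Level 17-24 × Category C = 164-188 weeks.

164-188 weeks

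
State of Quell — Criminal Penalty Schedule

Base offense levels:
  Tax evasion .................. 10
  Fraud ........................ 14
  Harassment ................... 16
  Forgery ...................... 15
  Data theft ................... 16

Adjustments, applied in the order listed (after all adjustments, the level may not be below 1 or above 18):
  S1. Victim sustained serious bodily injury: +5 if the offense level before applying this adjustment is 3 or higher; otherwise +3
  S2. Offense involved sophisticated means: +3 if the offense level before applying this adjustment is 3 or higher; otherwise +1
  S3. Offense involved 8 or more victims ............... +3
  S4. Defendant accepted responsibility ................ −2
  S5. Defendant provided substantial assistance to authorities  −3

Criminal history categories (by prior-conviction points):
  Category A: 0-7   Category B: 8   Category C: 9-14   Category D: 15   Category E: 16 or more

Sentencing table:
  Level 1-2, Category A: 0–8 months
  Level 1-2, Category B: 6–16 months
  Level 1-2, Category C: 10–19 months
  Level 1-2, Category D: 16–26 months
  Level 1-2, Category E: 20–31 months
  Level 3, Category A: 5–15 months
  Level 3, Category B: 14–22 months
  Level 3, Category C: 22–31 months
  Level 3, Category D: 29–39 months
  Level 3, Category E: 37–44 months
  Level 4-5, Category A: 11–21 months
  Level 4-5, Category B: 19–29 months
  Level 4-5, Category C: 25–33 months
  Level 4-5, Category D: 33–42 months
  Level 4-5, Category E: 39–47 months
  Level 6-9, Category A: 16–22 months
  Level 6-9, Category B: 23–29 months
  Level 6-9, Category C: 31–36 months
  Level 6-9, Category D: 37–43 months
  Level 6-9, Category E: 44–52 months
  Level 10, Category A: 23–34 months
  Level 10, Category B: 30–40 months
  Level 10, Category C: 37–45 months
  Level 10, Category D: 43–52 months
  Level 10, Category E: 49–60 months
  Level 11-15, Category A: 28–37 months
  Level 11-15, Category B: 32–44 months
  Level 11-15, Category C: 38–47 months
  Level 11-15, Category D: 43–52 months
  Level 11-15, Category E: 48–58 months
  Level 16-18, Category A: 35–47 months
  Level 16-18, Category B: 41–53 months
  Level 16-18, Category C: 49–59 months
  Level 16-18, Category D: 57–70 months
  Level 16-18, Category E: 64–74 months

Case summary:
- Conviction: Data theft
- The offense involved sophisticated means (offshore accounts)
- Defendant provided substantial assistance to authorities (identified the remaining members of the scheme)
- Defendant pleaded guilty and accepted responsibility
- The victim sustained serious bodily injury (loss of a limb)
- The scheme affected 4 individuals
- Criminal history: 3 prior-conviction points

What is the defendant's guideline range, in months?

35-47 months

Base offense level for data theft: 16.
S1 applies (level before this adjustment is 16 ≥ 3, so +5): 16 + 5 = 21.
S2 applies (level before this adjustment is 21 ≥ 3, so +3): 21 + 3 = 24.
S4 applies: 24 − 2 = 22.
S5 applies: 22 − 3 = 19.
Level 19 exceeds the maximum of 18; capped at 18.
Final offense level: 18.
Criminal history: 3 prior points → Category A (0-7).
Level 18 falls in the 16-18 band.
Grid: Level 16-18 × Category A = 35-47 months.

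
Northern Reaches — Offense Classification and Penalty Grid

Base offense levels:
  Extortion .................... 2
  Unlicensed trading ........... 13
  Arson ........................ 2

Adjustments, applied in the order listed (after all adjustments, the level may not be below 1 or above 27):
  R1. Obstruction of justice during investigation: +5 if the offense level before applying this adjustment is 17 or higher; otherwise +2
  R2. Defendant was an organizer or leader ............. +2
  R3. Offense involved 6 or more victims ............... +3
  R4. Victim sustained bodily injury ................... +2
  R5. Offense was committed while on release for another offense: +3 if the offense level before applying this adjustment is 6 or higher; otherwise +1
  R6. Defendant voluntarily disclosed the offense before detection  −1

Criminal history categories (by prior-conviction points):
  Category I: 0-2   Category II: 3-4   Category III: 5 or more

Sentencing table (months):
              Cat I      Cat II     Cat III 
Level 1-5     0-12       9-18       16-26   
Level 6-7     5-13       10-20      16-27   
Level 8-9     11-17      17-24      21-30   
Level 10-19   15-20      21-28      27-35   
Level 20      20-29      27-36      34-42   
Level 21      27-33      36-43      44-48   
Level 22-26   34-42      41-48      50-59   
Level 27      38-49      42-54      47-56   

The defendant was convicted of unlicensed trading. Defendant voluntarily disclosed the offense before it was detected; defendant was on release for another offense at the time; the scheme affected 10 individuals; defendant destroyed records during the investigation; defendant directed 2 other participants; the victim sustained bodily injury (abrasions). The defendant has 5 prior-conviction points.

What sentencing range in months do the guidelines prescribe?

50-59 months

Base offense level for unlicensed trading: 13.
R1 applies (level before this adjustment is 13 < 17, so +2): 13 + 2 = 15.
R2 applies: 15 + 2 = 17.
R3 applies: 17 + 3 = 20.
R4 applies: 20 + 2 = 22.
R5 applies (level before this adjustment is 22 ≥ 6, so +3): 22 + 3 = 25.
R6 applies: 25 − 1 = 24.
Final offense level: 24.
Criminal history: 5 prior points → Category III (5+).
Level 24 falls in the 22-26 band.
Grid: Level 22-26 × Category III = 50-59 months.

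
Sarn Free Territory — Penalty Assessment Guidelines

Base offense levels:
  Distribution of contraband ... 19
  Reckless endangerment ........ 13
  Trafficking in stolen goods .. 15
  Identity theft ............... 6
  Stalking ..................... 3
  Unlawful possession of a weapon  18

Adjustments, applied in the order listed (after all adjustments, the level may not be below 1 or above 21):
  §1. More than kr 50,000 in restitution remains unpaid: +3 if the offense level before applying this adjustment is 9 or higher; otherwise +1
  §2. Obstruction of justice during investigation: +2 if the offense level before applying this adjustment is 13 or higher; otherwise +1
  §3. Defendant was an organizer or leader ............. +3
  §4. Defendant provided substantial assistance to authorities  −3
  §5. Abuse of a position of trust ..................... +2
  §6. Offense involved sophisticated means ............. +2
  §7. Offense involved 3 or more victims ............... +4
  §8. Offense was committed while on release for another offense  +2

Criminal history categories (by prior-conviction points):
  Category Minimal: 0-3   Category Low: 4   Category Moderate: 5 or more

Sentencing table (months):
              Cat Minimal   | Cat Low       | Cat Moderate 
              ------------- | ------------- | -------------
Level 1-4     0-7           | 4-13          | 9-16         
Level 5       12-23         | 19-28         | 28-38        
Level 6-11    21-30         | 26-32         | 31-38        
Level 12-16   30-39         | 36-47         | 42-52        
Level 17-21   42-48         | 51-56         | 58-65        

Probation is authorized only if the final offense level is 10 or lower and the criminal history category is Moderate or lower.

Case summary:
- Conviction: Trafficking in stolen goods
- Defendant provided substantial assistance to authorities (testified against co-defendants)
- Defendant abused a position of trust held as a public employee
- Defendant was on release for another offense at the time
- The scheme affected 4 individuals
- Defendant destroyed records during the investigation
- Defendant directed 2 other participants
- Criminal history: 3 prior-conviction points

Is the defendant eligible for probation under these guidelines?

Base offense level for trafficking in stolen goods: 15.
§2 applies (level before this adjustment is 15 ≥ 13, so +2): 15 + 2 = 17.
§3 applies: 17 + 3 = 20.
§4 applies: 20 − 3 = 17.
§5 applies: 17 + 2 = 19.
§7 applies: 19 + 4 = 23.
§8 applies: 23 + 2 = 25.
Level 25 exceeds the maximum of 21; capped at 21.
Final offense level: 21.
Criminal history: 3 prior points → Category Minimal (0-3).
Level 21 falls in the 17-21 band.
Grid: Level 17-21 × Category Minimal = 42-48 months.
Probation check: level 21 > 10 and category Minimal ≤ Moderate → not eligible.

No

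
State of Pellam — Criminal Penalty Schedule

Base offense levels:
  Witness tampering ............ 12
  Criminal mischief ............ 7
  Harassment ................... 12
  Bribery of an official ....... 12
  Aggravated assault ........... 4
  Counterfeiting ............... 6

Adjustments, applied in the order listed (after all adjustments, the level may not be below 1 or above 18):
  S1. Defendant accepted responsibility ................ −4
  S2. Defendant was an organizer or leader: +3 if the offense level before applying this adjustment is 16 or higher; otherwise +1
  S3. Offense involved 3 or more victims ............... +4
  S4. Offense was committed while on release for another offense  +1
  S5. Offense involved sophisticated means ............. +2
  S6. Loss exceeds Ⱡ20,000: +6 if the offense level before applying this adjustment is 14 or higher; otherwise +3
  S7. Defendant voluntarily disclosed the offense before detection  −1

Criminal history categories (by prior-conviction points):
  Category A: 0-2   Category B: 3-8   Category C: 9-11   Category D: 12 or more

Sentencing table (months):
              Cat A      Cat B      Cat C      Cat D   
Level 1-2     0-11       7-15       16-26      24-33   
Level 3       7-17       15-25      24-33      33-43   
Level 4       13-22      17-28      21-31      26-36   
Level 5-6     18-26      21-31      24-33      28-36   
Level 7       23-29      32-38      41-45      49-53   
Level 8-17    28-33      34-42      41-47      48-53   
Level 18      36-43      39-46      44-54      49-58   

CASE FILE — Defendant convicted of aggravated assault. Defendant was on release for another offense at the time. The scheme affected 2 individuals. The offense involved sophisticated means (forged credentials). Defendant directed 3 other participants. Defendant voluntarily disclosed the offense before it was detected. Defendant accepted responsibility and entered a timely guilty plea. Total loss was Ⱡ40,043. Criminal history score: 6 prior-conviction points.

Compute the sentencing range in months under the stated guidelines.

21-31 months

Base offense level for aggravated assault: 4.
S1 applies: 4 − 4 = 0.
S2 applies (level before this adjustment is 0 < 16, so +1): 0 + 1 = 1.
S4 applies: 1 + 1 = 2.
S5 applies: 2 + 2 = 4.
S6 applies (level before this adjustment is 4 < 14, so +3): 4 + 3 = 7.
S7 applies: 7 − 1 = 6.
Final offense level: 6.
Criminal history: 6 prior points → Category B (3-8).
Level 6 falls in the 5-6 band.
Grid: Level 5-6 × Category B = 21-31 months.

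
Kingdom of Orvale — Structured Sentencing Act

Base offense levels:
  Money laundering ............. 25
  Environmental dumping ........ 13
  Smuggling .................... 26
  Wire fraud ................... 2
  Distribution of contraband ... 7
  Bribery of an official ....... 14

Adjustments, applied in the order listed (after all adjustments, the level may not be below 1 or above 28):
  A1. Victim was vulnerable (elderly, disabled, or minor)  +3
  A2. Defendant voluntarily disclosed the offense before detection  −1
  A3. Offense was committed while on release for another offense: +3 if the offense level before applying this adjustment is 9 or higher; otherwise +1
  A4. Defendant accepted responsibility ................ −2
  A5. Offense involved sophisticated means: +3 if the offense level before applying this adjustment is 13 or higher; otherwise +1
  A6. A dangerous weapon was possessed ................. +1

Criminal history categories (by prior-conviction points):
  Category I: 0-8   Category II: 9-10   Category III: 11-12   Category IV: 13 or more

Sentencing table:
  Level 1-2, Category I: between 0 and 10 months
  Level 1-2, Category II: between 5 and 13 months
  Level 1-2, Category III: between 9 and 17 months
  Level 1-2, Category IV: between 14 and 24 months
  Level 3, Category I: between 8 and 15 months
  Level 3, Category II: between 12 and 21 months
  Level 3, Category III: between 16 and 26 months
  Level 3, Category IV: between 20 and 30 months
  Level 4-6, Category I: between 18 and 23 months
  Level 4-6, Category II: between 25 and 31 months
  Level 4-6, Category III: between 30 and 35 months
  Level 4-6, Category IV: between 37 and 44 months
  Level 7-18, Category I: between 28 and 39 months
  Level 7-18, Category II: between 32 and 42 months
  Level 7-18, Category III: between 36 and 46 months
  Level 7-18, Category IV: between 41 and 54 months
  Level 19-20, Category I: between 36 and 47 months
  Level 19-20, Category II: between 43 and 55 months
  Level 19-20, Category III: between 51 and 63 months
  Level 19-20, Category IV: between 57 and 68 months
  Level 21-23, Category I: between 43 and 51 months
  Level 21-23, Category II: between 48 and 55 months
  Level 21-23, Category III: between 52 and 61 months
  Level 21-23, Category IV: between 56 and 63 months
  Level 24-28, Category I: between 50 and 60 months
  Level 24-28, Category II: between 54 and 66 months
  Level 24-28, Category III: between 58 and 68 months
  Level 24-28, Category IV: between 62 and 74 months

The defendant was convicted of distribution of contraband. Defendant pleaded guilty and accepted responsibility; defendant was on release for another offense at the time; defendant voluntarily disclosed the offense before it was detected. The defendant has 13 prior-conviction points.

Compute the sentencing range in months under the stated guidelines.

37-44 months

Base offense level for distribution of contraband: 7.
A1 does not apply.
A2 applies: 7 − 1 = 6.
A3 applies (level before this adjustment is 6 < 9, so +1): 6 + 1 = 7.
A4 applies: 7 − 2 = 5.
A5 does not apply.
Final offense level: 5.
Criminal history: 13 prior points → Category IV (13+).
Level 5 falls in the 4-6 band.
Grid: Level 4-6 × Category IV = 37-44 months.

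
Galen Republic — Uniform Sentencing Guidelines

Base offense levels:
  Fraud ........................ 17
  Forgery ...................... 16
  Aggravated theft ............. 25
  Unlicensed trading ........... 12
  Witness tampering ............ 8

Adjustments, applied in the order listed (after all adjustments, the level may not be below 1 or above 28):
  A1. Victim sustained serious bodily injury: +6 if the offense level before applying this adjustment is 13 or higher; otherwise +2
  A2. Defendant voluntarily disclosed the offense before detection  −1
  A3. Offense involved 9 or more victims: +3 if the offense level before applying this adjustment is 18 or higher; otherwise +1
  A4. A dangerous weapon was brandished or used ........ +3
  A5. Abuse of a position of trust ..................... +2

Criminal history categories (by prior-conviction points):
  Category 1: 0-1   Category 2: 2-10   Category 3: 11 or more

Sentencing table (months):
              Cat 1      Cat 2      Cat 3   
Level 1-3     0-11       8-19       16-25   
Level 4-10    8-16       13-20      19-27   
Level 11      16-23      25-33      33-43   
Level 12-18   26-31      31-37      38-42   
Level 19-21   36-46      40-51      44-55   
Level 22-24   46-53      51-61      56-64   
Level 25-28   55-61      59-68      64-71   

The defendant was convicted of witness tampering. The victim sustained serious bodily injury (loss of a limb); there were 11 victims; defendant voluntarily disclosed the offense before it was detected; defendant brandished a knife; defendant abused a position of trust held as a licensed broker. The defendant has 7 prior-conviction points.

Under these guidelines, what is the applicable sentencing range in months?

31-37 months

Base offense level for witness tampering: 8.
A1 applies (level before this adjustment is 8 < 13, so +2): 8 + 2 = 10.
A2 applies: 10 − 1 = 9.
A3 applies (level before this adjustment is 9 < 18, so +1): 9 + 1 = 10.
A4 applies: 10 + 3 = 13.
A5 applies: 13 + 2 = 15.
Final offense level: 15.
Criminal history: 7 prior points → Category 2 (2-10).
Level 15 falls in the 12-18 band.
Grid: Level 12-18 × Category 2 = 31-37 months.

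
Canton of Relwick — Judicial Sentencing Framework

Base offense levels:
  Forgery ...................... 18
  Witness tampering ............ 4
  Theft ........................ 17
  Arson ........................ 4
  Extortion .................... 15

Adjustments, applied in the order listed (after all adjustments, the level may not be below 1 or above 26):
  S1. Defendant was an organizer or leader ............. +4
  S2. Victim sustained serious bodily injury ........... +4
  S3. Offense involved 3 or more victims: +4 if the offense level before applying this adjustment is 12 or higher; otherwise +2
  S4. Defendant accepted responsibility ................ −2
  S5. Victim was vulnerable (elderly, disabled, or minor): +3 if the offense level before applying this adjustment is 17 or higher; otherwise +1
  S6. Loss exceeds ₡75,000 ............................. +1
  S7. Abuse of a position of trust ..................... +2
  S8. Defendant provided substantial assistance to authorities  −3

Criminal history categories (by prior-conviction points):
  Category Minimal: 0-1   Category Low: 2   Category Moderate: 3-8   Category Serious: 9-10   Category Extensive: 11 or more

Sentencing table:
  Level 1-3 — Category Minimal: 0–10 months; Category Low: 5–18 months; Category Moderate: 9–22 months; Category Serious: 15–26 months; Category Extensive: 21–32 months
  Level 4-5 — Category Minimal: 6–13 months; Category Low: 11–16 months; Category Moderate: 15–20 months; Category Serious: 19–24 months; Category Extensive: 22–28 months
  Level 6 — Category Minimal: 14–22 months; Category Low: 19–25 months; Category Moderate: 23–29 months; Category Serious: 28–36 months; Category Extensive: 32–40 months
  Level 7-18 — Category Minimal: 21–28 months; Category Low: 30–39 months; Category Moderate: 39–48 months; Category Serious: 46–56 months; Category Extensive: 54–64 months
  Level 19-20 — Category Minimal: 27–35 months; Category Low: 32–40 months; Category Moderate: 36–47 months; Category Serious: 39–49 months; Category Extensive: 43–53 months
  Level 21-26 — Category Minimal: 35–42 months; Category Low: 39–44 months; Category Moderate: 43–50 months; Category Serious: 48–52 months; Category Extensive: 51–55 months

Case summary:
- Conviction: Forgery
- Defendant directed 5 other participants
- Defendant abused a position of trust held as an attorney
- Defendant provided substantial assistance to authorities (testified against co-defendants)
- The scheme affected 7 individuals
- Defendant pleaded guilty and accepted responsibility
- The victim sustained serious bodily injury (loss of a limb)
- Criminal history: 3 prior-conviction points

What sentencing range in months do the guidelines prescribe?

43-50 months

Base offense level for forgery: 18.
S1 applies: 18 + 4 = 22.
S2 applies: 22 + 4 = 26.
S3 applies (level before this adjustment is 26 ≥ 12, so +4): 26 + 4 = 30.
S4 applies: 30 − 2 = 28.
S5 does not apply.
S6 does not apply.
S7 applies: 28 + 2 = 30.
S8 applies: 30 − 3 = 27.
Level 27 exceeds the maximum of 26; capped at 26.
Final offense level: 26.
Criminal history: 3 prior points → Category Moderate (3-8).
Level 26 falls in the 21-26 band.
Grid: Level 21-26 × Category Moderate = 43-50 months.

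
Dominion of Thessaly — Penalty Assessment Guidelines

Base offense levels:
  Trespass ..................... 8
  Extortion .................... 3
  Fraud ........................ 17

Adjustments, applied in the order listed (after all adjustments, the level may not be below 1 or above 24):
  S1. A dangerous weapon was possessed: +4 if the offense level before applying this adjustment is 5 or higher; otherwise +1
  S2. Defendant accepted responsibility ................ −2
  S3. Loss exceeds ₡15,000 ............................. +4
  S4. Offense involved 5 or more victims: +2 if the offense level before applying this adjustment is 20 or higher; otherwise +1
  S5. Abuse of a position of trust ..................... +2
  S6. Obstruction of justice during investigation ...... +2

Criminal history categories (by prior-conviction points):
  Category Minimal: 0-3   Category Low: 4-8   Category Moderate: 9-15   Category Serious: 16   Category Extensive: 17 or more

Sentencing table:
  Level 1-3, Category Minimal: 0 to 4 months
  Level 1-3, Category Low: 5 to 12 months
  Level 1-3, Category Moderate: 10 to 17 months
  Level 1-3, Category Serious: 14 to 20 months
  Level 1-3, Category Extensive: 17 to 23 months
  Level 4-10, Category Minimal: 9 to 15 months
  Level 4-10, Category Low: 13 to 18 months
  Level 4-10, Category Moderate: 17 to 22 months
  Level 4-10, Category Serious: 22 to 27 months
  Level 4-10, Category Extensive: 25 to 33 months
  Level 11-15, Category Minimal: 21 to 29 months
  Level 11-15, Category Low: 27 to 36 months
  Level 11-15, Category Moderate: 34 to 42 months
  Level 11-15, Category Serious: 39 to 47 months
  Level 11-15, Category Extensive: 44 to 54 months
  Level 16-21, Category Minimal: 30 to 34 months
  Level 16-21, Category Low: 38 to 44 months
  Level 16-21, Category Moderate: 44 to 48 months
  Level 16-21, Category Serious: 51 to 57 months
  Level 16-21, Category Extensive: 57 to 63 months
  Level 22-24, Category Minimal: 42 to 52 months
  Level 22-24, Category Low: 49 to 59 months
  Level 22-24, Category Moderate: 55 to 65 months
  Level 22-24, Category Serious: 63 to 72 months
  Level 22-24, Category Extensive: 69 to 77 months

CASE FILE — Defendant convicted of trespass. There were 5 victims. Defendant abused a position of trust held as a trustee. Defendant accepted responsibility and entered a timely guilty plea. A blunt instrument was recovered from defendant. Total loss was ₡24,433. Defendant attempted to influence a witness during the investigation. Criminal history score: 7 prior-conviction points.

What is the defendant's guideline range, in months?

38-44 months

Base offense level for trespass: 8.
S1 applies (level before this adjustment is 8 ≥ 5, so +4): 8 + 4 = 12.
S2 applies: 12 − 2 = 10.
S3 applies: 10 + 4 = 14.
S4 applies (level before this adjustment is 14 < 20, so +1): 14 + 1 = 15.
S5 applies: 15 + 2 = 17.
S6 applies: 17 + 2 = 19.
Final offense level: 19.
Criminal history: 7 prior points → Category Low (4-8).
Level 19 falls in the 16-21 band.
Grid: Level 16-21 × Category Low = 38-44 months.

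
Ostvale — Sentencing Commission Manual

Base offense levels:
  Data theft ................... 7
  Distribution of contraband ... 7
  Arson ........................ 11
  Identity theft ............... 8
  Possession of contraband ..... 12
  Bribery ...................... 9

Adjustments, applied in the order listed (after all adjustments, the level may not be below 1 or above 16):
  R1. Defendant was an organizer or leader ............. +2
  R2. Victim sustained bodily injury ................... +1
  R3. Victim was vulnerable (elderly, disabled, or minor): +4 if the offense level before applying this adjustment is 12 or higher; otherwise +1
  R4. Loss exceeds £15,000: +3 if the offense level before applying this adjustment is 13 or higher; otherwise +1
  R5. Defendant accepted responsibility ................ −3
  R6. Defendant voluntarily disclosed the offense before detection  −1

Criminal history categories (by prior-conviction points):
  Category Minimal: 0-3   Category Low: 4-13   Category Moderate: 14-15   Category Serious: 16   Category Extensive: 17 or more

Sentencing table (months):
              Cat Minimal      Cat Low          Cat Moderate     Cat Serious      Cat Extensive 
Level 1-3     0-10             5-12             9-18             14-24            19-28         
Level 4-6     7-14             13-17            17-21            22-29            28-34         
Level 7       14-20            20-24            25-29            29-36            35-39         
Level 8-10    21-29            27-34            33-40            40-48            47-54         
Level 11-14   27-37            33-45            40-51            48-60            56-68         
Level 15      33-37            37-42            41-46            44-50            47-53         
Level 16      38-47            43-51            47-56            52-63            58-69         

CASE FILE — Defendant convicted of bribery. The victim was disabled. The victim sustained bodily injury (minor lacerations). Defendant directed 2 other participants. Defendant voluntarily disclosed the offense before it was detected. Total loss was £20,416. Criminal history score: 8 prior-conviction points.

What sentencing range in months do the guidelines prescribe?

43-51 months

Base offense level for bribery: 9.
R1 applies: 9 + 2 = 11.
R2 applies: 11 + 1 = 12.
R3 applies (level before this adjustment is 12 ≥ 12, so +4): 12 + 4 = 16.
R4 applies (level before this adjustment is 16 ≥ 13, so +3): 16 + 3 = 19.
R6 applies: 19 − 1 = 18.
Level 18 exceeds the maximum of 16; capped at 16.
Final offense level: 16.
Criminal history: 8 prior points → Category Low (4-13).
Level 16 falls in the 16 band.
Grid: Level 16 × Category Low = 43-51 months.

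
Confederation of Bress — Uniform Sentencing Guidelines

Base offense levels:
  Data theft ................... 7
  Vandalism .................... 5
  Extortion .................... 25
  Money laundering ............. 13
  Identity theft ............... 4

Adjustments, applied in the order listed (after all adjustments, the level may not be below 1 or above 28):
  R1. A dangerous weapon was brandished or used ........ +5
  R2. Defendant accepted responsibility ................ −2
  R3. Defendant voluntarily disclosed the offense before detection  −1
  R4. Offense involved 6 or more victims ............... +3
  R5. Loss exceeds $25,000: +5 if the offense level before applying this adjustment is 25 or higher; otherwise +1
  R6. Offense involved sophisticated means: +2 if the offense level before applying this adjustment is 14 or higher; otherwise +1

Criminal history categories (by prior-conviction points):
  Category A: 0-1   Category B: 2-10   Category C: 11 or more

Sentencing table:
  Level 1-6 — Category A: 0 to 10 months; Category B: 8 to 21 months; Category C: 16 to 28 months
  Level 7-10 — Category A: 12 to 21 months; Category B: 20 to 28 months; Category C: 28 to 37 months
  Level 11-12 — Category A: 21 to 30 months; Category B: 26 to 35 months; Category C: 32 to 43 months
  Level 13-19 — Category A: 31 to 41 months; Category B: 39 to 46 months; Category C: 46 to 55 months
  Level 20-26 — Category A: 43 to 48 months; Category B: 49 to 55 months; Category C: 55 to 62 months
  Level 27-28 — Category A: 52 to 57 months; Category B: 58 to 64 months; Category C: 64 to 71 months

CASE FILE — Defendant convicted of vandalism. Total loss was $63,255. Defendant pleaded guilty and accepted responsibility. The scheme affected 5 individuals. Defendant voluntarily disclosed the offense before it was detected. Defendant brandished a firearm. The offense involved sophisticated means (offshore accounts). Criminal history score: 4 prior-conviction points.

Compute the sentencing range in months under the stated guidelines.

20-28 months

Base offense level for vandalism: 5.
R1 applies: 5 + 5 = 10.
R2 applies: 10 − 2 = 8.
R3 applies: 8 − 1 = 7.
R4 does not apply.
R5 applies (level before this adjustment is 7 < 25, so +1): 7 + 1 = 8.
R6 applies (level before this adjustment is 8 < 14, so +1): 8 + 1 = 9.
Final offense level: 9.
Criminal history: 4 prior points → Category B (2-10).
Level 9 falls in the 7-10 band.
Grid: Level 7-10 × Category B = 20-28 months.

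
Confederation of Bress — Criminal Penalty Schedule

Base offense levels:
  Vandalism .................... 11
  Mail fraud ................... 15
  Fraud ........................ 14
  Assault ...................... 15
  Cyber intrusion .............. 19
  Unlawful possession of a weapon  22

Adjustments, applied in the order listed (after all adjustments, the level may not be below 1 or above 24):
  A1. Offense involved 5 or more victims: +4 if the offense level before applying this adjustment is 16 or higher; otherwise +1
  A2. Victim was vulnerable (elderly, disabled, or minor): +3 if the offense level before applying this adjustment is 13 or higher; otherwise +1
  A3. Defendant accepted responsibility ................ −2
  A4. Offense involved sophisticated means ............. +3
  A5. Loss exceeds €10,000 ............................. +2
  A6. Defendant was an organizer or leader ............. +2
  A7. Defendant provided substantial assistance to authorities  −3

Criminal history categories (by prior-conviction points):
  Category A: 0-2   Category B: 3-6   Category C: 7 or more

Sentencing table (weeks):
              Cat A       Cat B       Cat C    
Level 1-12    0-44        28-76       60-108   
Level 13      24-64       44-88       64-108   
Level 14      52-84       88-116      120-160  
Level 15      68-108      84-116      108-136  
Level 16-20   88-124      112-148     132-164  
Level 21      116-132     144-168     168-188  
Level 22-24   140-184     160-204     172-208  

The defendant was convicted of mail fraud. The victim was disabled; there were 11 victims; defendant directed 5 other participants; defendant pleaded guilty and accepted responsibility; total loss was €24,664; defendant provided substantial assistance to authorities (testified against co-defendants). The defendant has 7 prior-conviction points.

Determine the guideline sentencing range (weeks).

Base offense level for mail fraud: 15.
A1 applies (level before this adjustment is 15 < 16, so +1): 15 + 1 = 16.
A2 applies (level before this adjustment is 16 ≥ 13, so +3): 16 + 3 = 19.
A3 applies: 19 − 2 = 17.
A5 applies: 17 + 2 = 19.
A6 applies: 19 + 2 = 21.
A7 applies: 21 − 3 = 18.
Final offense level: 18.
Criminal history: 7 prior points → Category C (7+).
Level 18 falls in the 16-20 band.
Grid: Level 16-20 × Category C = 132-164 weeks.

132-164 weeks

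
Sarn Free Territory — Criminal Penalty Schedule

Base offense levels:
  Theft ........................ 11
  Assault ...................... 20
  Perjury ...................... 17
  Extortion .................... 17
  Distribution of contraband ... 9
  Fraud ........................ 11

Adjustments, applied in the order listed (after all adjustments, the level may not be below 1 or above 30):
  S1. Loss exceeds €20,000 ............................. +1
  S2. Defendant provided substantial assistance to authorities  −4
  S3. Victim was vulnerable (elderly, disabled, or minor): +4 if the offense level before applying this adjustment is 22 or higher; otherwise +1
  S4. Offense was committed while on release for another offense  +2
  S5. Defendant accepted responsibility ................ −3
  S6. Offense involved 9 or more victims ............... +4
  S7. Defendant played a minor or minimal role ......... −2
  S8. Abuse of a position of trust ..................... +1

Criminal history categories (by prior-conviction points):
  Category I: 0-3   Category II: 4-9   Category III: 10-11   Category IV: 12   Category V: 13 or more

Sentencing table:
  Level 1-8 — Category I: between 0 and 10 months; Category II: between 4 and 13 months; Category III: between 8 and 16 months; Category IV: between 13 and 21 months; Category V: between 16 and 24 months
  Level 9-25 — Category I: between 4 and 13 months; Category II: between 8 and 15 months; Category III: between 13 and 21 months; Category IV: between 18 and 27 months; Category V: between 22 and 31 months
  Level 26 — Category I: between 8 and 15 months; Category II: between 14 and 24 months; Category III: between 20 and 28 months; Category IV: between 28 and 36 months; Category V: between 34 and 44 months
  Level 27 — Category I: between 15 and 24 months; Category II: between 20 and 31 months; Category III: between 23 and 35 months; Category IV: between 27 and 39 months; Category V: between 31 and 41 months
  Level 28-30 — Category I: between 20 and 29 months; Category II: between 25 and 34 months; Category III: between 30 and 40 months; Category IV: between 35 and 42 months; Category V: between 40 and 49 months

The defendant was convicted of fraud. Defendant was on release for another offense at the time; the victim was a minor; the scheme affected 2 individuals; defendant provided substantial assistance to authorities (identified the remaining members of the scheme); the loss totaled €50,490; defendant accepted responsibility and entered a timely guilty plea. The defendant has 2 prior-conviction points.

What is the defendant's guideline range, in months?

Base offense level for fraud: 11.
S1 applies: 11 + 1 = 12.
S2 applies: 12 − 4 = 8.
S3 applies (level before this adjustment is 8 < 22, so +1): 8 + 1 = 9.
S4 applies: 9 + 2 = 11.
S5 applies: 11 − 3 = 8.
S7 does not apply.
S8 does not apply.
Final offense level: 8.
Criminal history: 2 prior points → Category I (0-3).
Level 8 falls in the 1-8 band.
Grid: Level 1-8 × Category I = 0-10 months.

0-10 months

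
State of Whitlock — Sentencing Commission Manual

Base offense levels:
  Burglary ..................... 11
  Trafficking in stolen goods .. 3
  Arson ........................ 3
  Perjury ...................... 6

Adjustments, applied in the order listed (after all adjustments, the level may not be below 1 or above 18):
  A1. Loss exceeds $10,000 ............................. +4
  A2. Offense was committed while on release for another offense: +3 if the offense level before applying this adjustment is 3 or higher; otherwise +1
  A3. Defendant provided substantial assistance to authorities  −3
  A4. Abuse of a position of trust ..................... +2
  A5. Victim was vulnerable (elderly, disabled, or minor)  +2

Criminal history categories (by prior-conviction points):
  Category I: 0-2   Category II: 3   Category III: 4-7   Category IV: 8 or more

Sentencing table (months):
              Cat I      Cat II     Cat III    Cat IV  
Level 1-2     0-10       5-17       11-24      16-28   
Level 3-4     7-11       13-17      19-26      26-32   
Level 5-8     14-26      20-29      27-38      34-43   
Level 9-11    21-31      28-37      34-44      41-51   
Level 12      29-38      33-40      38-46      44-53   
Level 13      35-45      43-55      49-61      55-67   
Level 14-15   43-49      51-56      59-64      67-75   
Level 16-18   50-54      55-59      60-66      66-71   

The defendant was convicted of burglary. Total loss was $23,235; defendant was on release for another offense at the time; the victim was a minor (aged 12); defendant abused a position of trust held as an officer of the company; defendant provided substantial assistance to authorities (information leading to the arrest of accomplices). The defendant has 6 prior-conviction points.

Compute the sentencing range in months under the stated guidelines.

60-66 months

Base offense level for burglary: 11.
A1 applies: 11 + 4 = 15.
A2 applies (level before this adjustment is 15 ≥ 3, so +3): 15 + 3 = 18.
A3 applies: 18 − 3 = 15.
A4 applies: 15 + 2 = 17.
A5 applies: 17 + 2 = 19.
Level 19 exceeds the maximum of 18; capped at 18.
Final offense level: 18.
Criminal history: 6 prior points → Category III (4-7).
Level 18 falls in the 16-18 band.
Grid: Level 16-18 × Category III = 60-66 months.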